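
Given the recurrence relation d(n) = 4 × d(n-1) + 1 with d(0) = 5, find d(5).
Computing step by step:
d(0) = 5
d(1) = 4 × 5 + 1 = 21
d(2) = 4 × 21 + 1 = 85
d(3) = 4 × 85 + 1 = 341
d(4) = 4 × 341 + 1 = 1365
d(5) = 4 × 1365 + 1 = 5461

5461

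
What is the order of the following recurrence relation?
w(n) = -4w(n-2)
The order is the largest lag k for which w(n-k) appears. Here the deepest term is w(n-2), so the order is 2.

Order 2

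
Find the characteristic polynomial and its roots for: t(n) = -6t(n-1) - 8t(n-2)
Substitute t(n) = rⁿ and divide through by rⁿ⁻²: r² + 6r + 8 = 0
Factor: (r + 2)(r + 4) = 0, so r = -2, -4.
General solution: t(n) = A·(-2)ⁿ + B·(-4)ⁿ

Characteristic: r² + 6r + 8 = 0, Roots: r = -2, -4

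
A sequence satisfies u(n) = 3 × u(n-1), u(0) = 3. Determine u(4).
Computing step by step:
u(0) = 3
u(1) = 3 × 3 = 9
u(2) = 3 × 9 = 27
u(3) = 3 × 27 = 81
u(4) = 3 × 81 = 243

243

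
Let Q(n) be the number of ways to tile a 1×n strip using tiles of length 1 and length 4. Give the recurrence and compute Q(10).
Condition on the last tile: it has length 1 (leaving a 1×(n-1) strip) or length 4 (leaving a 1×(n-4) strip), so Q(n) = Q(n-1) + Q(n-4) (order-4 linear recurrence).
For 0 ≤ i < 4 only unit tiles fit, so Q(i) = 1.
Iterating the recurrence: Q(4) = 2, Q(5) = 3, Q(6) = 4, Q(7) = 5, Q(8) = 7, Q(9) = 10, Q(10) = 14.

Q(n) = Q(n-1) + Q(n-4), with Q(i) = 1 for 0 ≤ i < 4; Q(10) = 14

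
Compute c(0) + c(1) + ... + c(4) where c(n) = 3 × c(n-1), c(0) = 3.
Computing the sequence terms: 3, 9, 27, 81, 243
Adding these values together:

363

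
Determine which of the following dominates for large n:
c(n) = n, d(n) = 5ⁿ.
Comparing growth rates:
Growth-rate hierarchy: log n ≺ any polynomial ≺ any exponential cⁿ (c>1) ≺ n! ≺ nⁿ.
exponential base 5 dominates polynomial degree 1 asymptotically.

d(n) grows faster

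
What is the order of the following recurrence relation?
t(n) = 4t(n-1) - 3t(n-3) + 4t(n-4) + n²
The order is the largest lag k for which t(n-k) appears. Here the deepest term is t(n-4) (the n² term is non-homogeneous and does not affect the order), so the order is 4.

Order 4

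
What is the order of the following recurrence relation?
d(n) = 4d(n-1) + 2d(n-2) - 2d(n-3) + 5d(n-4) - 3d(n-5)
The order is the largest lag k for which d(n-k) appears. Here the deepest term is d(n-5), so the order is 5.

Order 5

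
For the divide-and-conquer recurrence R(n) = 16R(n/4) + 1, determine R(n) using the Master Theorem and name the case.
Master Theorem template: R(n) = a·R(n/b) + f(n).
Here: a=16, b=4, f(n)=1
Compute log_b(a) = log_4(16) = 2.
f(n) = 1 = O(n^(2-ε)) with ε = 2. Case 1: R(n) = Θ(n^log_b(a)) = Θ(n^2).

Case 1: R(n) = Θ(n^2)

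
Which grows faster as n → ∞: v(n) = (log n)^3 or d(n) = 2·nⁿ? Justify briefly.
Comparing growth rates:
Growth-rate hierarchy: log n ≺ any polynomial ≺ any exponential cⁿ (c>1) ≺ n! ≺ nⁿ.
super-exponential nⁿ dominates polylogarithmic (log n)^3 asymptotically.

d(n) grows faster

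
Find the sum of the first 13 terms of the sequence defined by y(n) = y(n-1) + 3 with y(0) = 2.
Computing the sequence terms: 2, 5, 8, 11, 14, 17, 20, 23, 26, 29, 32, 35, 38
Adding these values together:

260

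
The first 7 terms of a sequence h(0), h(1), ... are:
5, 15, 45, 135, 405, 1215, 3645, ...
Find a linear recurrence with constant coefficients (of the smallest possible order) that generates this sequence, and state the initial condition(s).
Look for the lowest-order linear relation among consecutive terms.
Observation: each term is 3× the previous.
Check at n=2: 3·15 = 45. ✓

h(n) = 3 × h(n-1), h(0) = 5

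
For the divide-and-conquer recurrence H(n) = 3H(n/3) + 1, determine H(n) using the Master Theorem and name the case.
Master Theorem template: H(n) = a·H(n/b) + f(n).
Here: a=3, b=3, f(n)=1
Compute log_b(a) = log_3(3) = 1.
f(n) = 1 = O(n^(1-ε)) with ε = 1. Case 1: H(n) = Θ(n^log_b(a)) = Θ(n).

Case 1: H(n) = Θ(n)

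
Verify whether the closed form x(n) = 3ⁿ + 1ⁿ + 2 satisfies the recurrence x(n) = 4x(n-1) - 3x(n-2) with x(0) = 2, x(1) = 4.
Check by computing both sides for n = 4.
From the recurrence with x(0) = 2, x(1) = 4:
  x(0) = 2, x(1) = 4, x(2) = 10, x(3) = 28, x(4) = 82
  so the recurrence gives x(4) = 82.
From the proposed closed form x(n) = 3ⁿ + 1ⁿ + 2:
  x(4) = 84.
The recurrence gives 82 but the closed form gives 84, so the closed form does not satisfy the recurrence.

No, the closed form is incorrect.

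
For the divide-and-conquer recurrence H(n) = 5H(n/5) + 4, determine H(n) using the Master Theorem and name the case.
Master Theorem template: H(n) = a·H(n/b) + f(n).
Here: a=5, b=5, f(n)=4
Compute log_b(a) = log_5(5) = 1.
f(n) = 4 = O(n^(1-ε)) with ε = 1. Case 1: H(n) = Θ(n^log_b(a)) = Θ(n).

Case 1: H(n) = Θ(n)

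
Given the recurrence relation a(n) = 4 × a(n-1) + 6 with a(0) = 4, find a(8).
Computing step by step:
a(0) = 4
a(1) = 4 × 4 + 6 = 22
a(2) = 4 × 22 + 6 = 94
a(3) = 4 × 94 + 6 = 382
a(4) = 4 × 382 + 6 = 1534
a(5) = 4 × 1534 + 6 = 6142
a(6) = 4 × 6142 + 6 = 24574
a(7) = 4 × 24574 + 6 = 98302
a(8) = 4 × 98302 + 6 = 393214

393214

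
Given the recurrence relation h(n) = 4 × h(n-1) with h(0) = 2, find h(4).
Computing step by step:
h(0) = 2
h(1) = 4 × 2 = 8
h(2) = 4 × 8 = 32
h(3) = 4 × 32 = 128
h(4) = 4 × 128 = 512

512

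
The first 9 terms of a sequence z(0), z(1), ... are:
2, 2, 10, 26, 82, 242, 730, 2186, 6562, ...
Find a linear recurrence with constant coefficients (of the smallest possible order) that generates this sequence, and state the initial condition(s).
Look for the lowest-order linear relation among consecutive terms.
Observation: z(n) - 2·z(n-1) - (3)·z(n-2) = 0 holds for the shown terms, and no order-1 relation z(n) = α·z(n-1) + β fits.
Check at n=3: 2·10 + (3)·2 = 26. ✓

z(n) = 2z(n-1) + 3z(n-2), z(0) = 2, z(1) = 2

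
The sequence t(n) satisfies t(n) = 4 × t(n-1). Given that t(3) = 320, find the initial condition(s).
In general t(n) = 4ⁿ · t(0). At n = 3: t(0) = t(3) / 4^3 = 320 / 64 = 5.

t(0) = 5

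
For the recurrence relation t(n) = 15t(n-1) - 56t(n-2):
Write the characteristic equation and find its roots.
Substitute t(n) = rⁿ and divide through by rⁿ⁻²: r² - 15r + 56 = 0
Factor: (r - 8)(r - 7) = 0, so r = 8, 7.
General solution: t(n) = A·8ⁿ + B·7ⁿ

Characteristic: r² - 15r + 56 = 0, Roots: r = 8, 7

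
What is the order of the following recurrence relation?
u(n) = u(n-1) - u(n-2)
The order is the largest lag k for which u(n-k) appears. Here the deepest term is u(n-2), so the order is 2.

Order 2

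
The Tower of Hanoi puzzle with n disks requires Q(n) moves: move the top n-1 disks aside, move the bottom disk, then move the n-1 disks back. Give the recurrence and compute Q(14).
Moving n disks = move the top n-1 disks aside (Q(n-1) moves) + move the largest disk (1 move) + move the n-1 disks back on top (Q(n-1) moves), so Q(n) = 2Q(n-1) + 1, with Q(1) = 1 (a single disk takes one move).
First terms: 1, 3, 7, 15, 31, 63, … — each is one less than a power of 2. Indeed Q(n) + 1 = 2(Q(n-1) + 1) with Q(1) + 1 = 2, so Q(n) + 1 = 2ⁿ and Q(n) = 2ⁿ - 1.
Hence Q(14) = 2^14 - 1 = 16384 - 1 = 16383.

Q(n) = 2Q(n-1) + 1, Q(1) = 1; Q(14) = 16383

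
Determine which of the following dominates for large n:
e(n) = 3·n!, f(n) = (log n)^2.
Comparing growth rates:
Growth-rate hierarchy: log n ≺ any polynomial ≺ any exponential cⁿ (c>1) ≺ n! ≺ nⁿ.
factorial dominates polylogarithmic (log n)^2 asymptotically.

e(n) grows faster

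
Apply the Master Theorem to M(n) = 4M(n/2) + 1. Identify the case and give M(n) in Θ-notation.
Master Theorem template: M(n) = a·M(n/b) + f(n).
Here: a=4, b=2, f(n)=1
Compute log_b(a) = log_2(4) = 2.
f(n) = 1 = O(n^(2-ε)) with ε = 2. Case 1: M(n) = Θ(n^log_b(a)) = Θ(n^2).

Case 1: M(n) = Θ(n^2)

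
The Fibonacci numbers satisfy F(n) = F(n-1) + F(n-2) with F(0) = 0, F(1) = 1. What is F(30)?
Computing the sequence terms:
0, 1, 1, 2, 3, 5, 8, 13, 21, 34, 55, 89, 144, 233, 377, 610, 987, 1597, 2584, 4181, 6765, 10946, 17711, 28657, 46368, 75025, 121393, 196418, 317811, 514229, 832040

832040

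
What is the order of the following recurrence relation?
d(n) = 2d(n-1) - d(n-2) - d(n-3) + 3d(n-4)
The order is the largest lag k for which d(n-k) appears. Here the deepest term is d(n-4), so the order is 4.

Order 4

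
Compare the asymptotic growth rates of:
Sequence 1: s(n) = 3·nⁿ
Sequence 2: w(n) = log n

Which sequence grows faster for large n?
Comparing growth rates:
Growth-rate hierarchy: log n ≺ any polynomial ≺ any exponential cⁿ (c>1) ≺ n! ≺ nⁿ.
super-exponential nⁿ dominates logarithmic asymptotically.

s(n) grows faster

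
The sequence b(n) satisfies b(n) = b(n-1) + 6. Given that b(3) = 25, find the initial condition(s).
b(3) = b(0) + 3·6, so b(0) = 25 - 18 = 7.

b(0) = 7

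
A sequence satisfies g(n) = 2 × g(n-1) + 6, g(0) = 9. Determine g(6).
Computing step by step:
g(0) = 9
g(1) = 2 × 9 + 6 = 24
g(2) = 2 × 24 + 6 = 54
g(3) = 2 × 54 + 6 = 114
g(4) = 2 × 114 + 6 = 234
g(5) = 2 × 234 + 6 = 474
g(6) = 2 × 474 + 6 = 954

954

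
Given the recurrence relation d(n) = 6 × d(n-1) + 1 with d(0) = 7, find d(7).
Computing step by step:
d(0) = 7
d(1) = 6 × 7 + 1 = 43
d(2) = 6 × 43 + 1 = 259
d(3) = 6 × 259 + 1 = 1555
d(4) = 6 × 1555 + 1 = 9331
d(5) = 6 × 9331 + 1 = 55987
d(6) = 6 × 55987 + 1 = 335923
d(7) = 6 × 335923 + 1 = 2015539

2015539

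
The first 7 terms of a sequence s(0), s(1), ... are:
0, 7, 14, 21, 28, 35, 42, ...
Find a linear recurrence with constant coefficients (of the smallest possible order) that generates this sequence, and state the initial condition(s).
Look for the lowest-order linear relation among consecutive terms.
Observation: consecutive differences are constant (= 7).
Check at n=2: 1·7 + 7 = 14. ✓

s(n) = s(n-1) + 7, s(0) = 0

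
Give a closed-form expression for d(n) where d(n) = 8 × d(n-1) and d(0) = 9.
Recurrence: d(n) = 8 × d(n-1), initial: d(0) = 9.
Each term is 8 times the previous, so this is geometric with ratio 8. After n steps: d(n) = d(0)·8ⁿ = 9·8ⁿ.

d(n) = 9·8ⁿ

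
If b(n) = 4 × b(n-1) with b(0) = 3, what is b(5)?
Computing step by step:
b(0) = 3
b(1) = 4 × 3 = 12
b(2) = 4 × 12 = 48
b(3) = 4 × 48 = 192
b(4) = 4 × 192 = 768
b(5) = 4 × 768 = 3072

3072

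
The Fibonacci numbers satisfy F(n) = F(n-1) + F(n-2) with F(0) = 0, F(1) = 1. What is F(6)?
Computing the sequence terms:
0, 1, 1, 2, 3, 5, 8

8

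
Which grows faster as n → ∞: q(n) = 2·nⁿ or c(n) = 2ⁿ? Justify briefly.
Comparing growth rates:
Growth-rate hierarchy: log n ≺ any polynomial ≺ any exponential cⁿ (c>1) ≺ n! ≺ nⁿ.
super-exponential nⁿ dominates exponential base 2 asymptotically.

q(n) grows faster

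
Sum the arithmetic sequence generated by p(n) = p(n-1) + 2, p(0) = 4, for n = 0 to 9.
Computing the sequence terms: 4, 6, 8, 10, 12, 14, 16, 18, 20, 22
Adding these values together:

130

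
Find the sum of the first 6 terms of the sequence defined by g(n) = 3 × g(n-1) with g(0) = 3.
Computing the sequence terms: 3, 9, 27, 81, 243, 729
Adding these values together:

1092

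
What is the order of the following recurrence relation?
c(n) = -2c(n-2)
The order is the largest lag k for which c(n-k) appears. Here the deepest term is c(n-2), so the order is 2.

Order 2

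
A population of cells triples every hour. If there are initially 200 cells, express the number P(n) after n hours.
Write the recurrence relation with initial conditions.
Each hour multiplies the count by 3, so the count after n hours depends only on the count after n-1 hours: P(n) = 3 × P(n-1). The starting count gives P(0) = 200.
Unrolling n times gives the closed form P(n) = 200 × 3ⁿ.

P(n) = 3 × P(n-1), P(0) = 200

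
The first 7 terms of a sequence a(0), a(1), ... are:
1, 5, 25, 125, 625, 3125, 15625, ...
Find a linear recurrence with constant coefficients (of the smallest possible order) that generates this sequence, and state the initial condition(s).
Look for the lowest-order linear relation among consecutive terms.
Observation: each term is 5× the previous.
Check at n=2: 5·5 = 25. ✓

a(n) = 5 × a(n-1), a(0) = 1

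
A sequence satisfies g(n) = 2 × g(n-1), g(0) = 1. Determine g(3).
Computing step by step:
g(0) = 1
g(1) = 2 × 1 = 2
g(2) = 2 × 2 = 4
g(3) = 2 × 4 = 8

8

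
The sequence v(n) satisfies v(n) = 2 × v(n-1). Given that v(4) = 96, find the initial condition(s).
In general v(n) = 2ⁿ · v(0). At n = 4: v(0) = v(4) / 2^4 = 96 / 16 = 6.

v(0) = 6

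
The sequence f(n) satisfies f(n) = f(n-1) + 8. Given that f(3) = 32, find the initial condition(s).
f(3) = f(0) + 3·8, so f(0) = 32 - 24 = 8.

f(0) = 8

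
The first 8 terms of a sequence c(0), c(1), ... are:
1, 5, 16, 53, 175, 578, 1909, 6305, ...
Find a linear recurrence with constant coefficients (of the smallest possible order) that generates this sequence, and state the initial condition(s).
Look for the lowest-order linear relation among consecutive terms.
Observation: c(n) - 3·c(n-1) - (1)·c(n-2) = 0 holds for the shown terms, and no order-1 relation c(n) = α·c(n-1) + β fits.
Check at n=3: 3·16 + (1)·5 = 53. ✓

c(n) = 3c(n-1) + c(n-2), c(0) = 1, c(1) = 5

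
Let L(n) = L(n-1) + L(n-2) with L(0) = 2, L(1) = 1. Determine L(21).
Computing the sequence terms:
2, 1, 3, 4, 7, 11, 18, 29, 47, 76, 123, 199, 322, 521, 843, 1364, 2207, 3571, 5778, 9349, 15127, 24476

24476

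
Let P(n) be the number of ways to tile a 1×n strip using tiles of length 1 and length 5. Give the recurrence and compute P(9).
Condition on the last tile: it has length 1 (leaving a 1×(n-1) strip) or length 5 (leaving a 1×(n-5) strip), so P(n) = P(n-1) + P(n-5) (order-5 linear recurrence).
For 0 ≤ i < 5 only unit tiles fit, so P(i) = 1.
Iterating the recurrence: P(5) = 2, P(6) = 3, P(7) = 4, P(8) = 5, P(9) = 6.

P(n) = P(n-1) + P(n-5), with P(i) = 1 for 0 ≤ i < 5; P(9) = 6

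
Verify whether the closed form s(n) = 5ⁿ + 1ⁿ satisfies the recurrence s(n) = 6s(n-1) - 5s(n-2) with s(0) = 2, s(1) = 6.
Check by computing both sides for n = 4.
From the recurrence with s(0) = 2, s(1) = 6:
  s(0) = 2, s(1) = 6, s(2) = 26, s(3) = 126, s(4) = 626
  so the recurrence gives s(4) = 626.
From the proposed closed form s(n) = 5ⁿ + 1ⁿ:
  s(4) = 626.
Both sides give 626 at n = 4, and the initial condition(s) match, so the closed form is consistent.

Yes, the closed form is correct.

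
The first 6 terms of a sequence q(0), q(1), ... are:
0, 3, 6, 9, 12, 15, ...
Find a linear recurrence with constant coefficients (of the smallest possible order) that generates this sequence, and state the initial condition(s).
Look for the lowest-order linear relation among consecutive terms.
Observation: consecutive differences are constant (= 3).
Check at n=2: 1·3 + 3 = 6. ✓

q(n) = q(n-1) + 3, q(0) = 0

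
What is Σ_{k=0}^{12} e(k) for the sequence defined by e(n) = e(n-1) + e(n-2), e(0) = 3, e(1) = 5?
Computing the sequence terms: 3, 5, 8, 13, 21, 34, 55, 89, 144, 233, 377, 610, 987
Adding these values together:

2579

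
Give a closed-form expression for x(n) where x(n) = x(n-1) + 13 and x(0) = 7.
Recurrence: x(n) = x(n-1) + 13, initial: x(0) = 7.
Each step adds 13, so x(n) = x(0) + 13n = 13n + 7.

x(n) = 13n + 7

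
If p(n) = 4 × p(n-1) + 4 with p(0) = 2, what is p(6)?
Computing step by step:
p(0) = 2
p(1) = 4 × 2 + 4 = 12
p(2) = 4 × 12 + 4 = 52
p(3) = 4 × 52 + 4 = 212
p(4) = 4 × 212 + 4 = 852
p(5) = 4 × 852 + 4 = 3412
p(6) = 4 × 3412 + 4 = 13652

13652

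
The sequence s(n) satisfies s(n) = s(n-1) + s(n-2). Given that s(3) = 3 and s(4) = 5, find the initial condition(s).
Work backwards using s(k) = s(k+2) - s(k+1):
s(2) = s(4) - s(3) = 5 - 3 = 2
s(1) = s(3) - s(2) = 3 - 2 = 1
s(0) = s(2) - s(1) = 2 - 1 = 1

s(0) = 1, s(1) = 1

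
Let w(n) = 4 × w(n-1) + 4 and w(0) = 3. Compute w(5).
Computing step by step:
w(0) = 3
w(1) = 4 × 3 + 4 = 16
w(2) = 4 × 16 + 4 = 68
w(3) = 4 × 68 + 4 = 276
w(4) = 4 × 276 + 4 = 1108
w(5) = 4 × 1108 + 4 = 4436

4436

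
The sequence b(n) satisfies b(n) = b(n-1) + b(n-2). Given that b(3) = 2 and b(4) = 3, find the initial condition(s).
Work backwards using b(k) = b(k+2) - b(k+1):
b(2) = b(4) - b(3) = 3 - 2 = 1
b(1) = b(3) - b(2) = 2 - 1 = 1
b(0) = b(2) - b(1) = 1 - 1 = 0

b(0) = 0, b(1) = 1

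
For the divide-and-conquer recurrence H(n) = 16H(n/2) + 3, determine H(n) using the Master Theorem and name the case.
Master Theorem template: H(n) = a·H(n/b) + f(n).
Here: a=16, b=2, f(n)=3
Compute log_b(a) = log_2(16) = 4.
f(n) = 3 = O(n^(4-ε)) with ε = 4. Case 1: H(n) = Θ(n^log_b(a)) = Θ(n^4).

Case 1: H(n) = Θ(n^4)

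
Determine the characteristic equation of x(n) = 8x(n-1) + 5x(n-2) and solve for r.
Substitute x(n) = rⁿ and divide through by rⁿ⁻²: r² - 8r - 5 = 0
Discriminant: 8² + 4·5 = 84, not a perfect square, so by the quadratic formula r = (8 ± √84)/2.
General solution: x(n) = A·r₁ⁿ + B·r₂ⁿ where r₁,r₂ = (8 ± √84)/2

Characteristic: r² - 8r - 5 = 0, Roots: r = (8 ± √84)/2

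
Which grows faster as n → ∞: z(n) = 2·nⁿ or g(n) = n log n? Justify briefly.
Comparing growth rates:
Growth-rate hierarchy: log n ≺ any polynomial ≺ any exponential cⁿ (c>1) ≺ n! ≺ nⁿ.
super-exponential nⁿ dominates polynomial degree 1 (with log factor) asymptotically.

z(n) grows faster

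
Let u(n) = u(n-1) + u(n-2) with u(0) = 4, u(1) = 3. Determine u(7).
Computing the sequence terms:
4, 3, 7, 10, 17, 27, 44, 71

71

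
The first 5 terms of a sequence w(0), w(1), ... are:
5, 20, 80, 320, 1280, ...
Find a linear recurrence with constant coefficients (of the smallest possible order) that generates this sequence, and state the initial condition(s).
Look for the lowest-order linear relation among consecutive terms.
Observation: each term is 4× the previous.
Check at n=2: 4·20 = 80. ✓

w(n) = 4 × w(n-1), w(0) = 5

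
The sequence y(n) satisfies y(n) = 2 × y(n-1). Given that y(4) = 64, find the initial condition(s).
In general y(n) = 2ⁿ · y(0). At n = 4: y(0) = y(4) / 2^4 = 64 / 16 = 4.

y(0) = 4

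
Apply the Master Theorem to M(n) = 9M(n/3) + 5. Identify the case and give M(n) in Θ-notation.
Master Theorem template: M(n) = a·M(n/b) + f(n).
Here: a=9, b=3, f(n)=5
Compute log_b(a) = log_3(9) = 2.
f(n) = 5 = O(n^(2-ε)) with ε = 2. Case 1: M(n) = Θ(n^log_b(a)) = Θ(n^2).

Case 1: M(n) = Θ(n^2)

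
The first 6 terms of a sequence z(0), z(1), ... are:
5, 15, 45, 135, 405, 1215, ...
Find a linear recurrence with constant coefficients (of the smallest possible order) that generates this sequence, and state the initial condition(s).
Look for the lowest-order linear relation among consecutive terms.
Observation: each term is 3× the previous.
Check at n=2: 3·15 = 45. ✓

z(n) = 3 × z(n-1), z(0) = 5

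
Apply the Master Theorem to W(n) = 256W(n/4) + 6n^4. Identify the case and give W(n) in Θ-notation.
Master Theorem template: W(n) = a·W(n/b) + f(n).
Here: a=256, b=4, f(n)=6n^4
Compute log_b(a) = log_4(256) = 4.
f(n) = 6n^4 = Θ(n^4). Case 2: W(n) = Θ(n^4 log n).

Case 2: W(n) = Θ(n^4 log n)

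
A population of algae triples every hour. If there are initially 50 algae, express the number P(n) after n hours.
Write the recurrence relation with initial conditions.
Each hour multiplies the count by 3, so the count after n hours depends only on the count after n-1 hours: P(n) = 3 × P(n-1). The starting count gives P(0) = 50.
Unrolling n times gives the closed form P(n) = 50 × 3ⁿ.

P(n) = 3 × P(n-1), P(0) = 50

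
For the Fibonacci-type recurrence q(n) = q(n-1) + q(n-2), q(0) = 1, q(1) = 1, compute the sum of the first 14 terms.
Computing the sequence terms: 1, 1, 2, 3, 5, 8, 13, 21, 34, 55, 89, 144, 233, 377
Adding these values together:

986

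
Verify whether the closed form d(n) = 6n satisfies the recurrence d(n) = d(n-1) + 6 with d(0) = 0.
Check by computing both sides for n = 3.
From the recurrence with d(0) = 0:
  d(0) = 0, d(1) = 6, d(2) = 12, d(3) = 18
  so the recurrence gives d(3) = 18.
From the proposed closed form d(n) = 6n:
  d(3) = 18.
Both sides give 18 at n = 3, and the initial condition(s) match, so the closed form is consistent.

Yes, the closed form is correct.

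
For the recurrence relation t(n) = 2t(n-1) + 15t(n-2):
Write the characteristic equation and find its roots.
Substitute t(n) = rⁿ and divide through by rⁿ⁻²: r² - 2r - 15 = 0
Factor: (r - 5)(r + 3) = 0, so r = 5, -3.
General solution: t(n) = A·5ⁿ + B·(-3)ⁿ

Characteristic: r² - 2r - 15 = 0, Roots: r = 5, -3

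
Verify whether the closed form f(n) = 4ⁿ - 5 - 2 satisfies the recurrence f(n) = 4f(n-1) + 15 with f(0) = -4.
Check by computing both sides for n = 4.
From the recurrence with f(0) = -4:
  f(0) = -4, f(1) = -1, f(2) = 11, f(3) = 59, f(4) = 251
  so the recurrence gives f(4) = 251.
From the proposed closed form f(n) = 4ⁿ - 5 - 2:
  f(4) = 249.
The recurrence gives 251 but the closed form gives 249, so the closed form does not satisfy the recurrence.

No, the closed form is incorrect.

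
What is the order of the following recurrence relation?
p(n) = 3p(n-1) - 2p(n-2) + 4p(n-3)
The order is the largest lag k for which p(n-k) appears. Here the deepest term is p(n-3), so the order is 3.

Order 3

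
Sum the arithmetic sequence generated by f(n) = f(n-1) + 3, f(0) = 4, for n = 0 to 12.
Computing the sequence terms: 4, 7, 10, 13, 16, 19, 22, 25, 28, 31, 34, 37, 40
Adding these values together:

286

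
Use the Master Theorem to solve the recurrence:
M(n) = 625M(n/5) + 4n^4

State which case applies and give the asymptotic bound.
Master Theorem template: M(n) = a·M(n/b) + f(n).
Here: a=625, b=5, f(n)=4n^4
Compute log_b(a) = log_5(625) = 4.
f(n) = 4n^4 = Θ(n^4). Case 2: M(n) = Θ(n^4 log n).

Case 2: M(n) = Θ(n^4 log n)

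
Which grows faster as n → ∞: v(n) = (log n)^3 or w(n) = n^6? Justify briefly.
Comparing growth rates:
Growth-rate hierarchy: log n ≺ any polynomial ≺ any exponential cⁿ (c>1) ≺ n! ≺ nⁿ.
polynomial degree 6 dominates polylogarithmic (log n)^3 asymptotically.

w(n) grows faster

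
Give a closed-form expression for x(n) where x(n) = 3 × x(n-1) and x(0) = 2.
Recurrence: x(n) = 3 × x(n-1), initial: x(0) = 2.
Each term is 3 times the previous, so this is geometric with ratio 3. After n steps: x(n) = x(0)·3ⁿ = 2·3ⁿ.

x(n) = 2·3ⁿ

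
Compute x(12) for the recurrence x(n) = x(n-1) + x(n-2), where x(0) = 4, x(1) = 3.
Computing the sequence terms:
4, 3, 7, 10, 17, 27, 44, 71, 115, 186, 301, 487, 788

788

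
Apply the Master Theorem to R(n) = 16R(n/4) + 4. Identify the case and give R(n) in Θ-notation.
Master Theorem template: R(n) = a·R(n/b) + f(n).
Here: a=16, b=4, f(n)=4
Compute log_b(a) = log_4(16) = 2.
f(n) = 4 = O(n^(2-ε)) with ε = 2. Case 1: R(n) = Θ(n^log_b(a)) = Θ(n^2).

Case 1: R(n) = Θ(n^2)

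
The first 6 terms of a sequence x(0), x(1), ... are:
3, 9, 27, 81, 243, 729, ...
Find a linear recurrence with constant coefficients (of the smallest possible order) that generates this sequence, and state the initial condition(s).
Look for the lowest-order linear relation among consecutive terms.
Observation: each term is 3× the previous.
Check at n=2: 3·9 = 27. ✓

x(n) = 3 × x(n-1), x(0) = 3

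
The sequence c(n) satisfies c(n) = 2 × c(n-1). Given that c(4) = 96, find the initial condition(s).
In general c(n) = 2ⁿ · c(0). At n = 4: c(0) = c(4) / 2^4 = 96 / 16 = 6.

c(0) = 6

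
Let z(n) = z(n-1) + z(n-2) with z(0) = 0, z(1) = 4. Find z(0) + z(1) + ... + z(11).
Computing the sequence terms: 0, 4, 4, 8, 12, 20, 32, 52, 84, 136, 220, 356
Adding these values together:

928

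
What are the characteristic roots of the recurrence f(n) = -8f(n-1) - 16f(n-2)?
Substitute f(n) = rⁿ and divide through by rⁿ⁻²: r² + 8r + 16 = 0
Factor: (r + 4)² = 0, so r = -4 (double root).
General solution: f(n) = (A + Bn)·(-4)ⁿ

Characteristic: r² + 8r + 16 = 0, Roots: r = -4 (double root)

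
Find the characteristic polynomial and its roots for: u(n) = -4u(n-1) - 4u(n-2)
Substitute u(n) = rⁿ and divide through by rⁿ⁻²: r² + 4r + 4 = 0
Factor: (r + 2)² = 0, so r = -2 (double root).
General solution: u(n) = (A + Bn)·(-2)ⁿ

Characteristic: r² + 4r + 4 = 0, Roots: r = -2 (double root)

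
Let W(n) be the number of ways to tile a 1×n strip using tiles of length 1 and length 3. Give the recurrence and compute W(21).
Condition on the last tile: it has length 1 (leaving a 1×(n-1) strip) or length 3 (leaving a 1×(n-3) strip), so W(n) = W(n-1) + W(n-3) (order-3 linear recurrence).
For 0 ≤ i < 3 only unit tiles fit, so W(i) = 1.
Iterating the recurrence: W(3) = 2, W(4) = 3, W(5) = 4, W(6) = 6, W(7) = 9, W(8) = 13, W(9) = 19, W(10) = 28, W(11) = 41, W(12) = 60, W(13) = 88, W(14) = 129, W(15) = 189, W(16) = 277, W(17) = 406, W(18) = 595, W(19) = 872, W(20) = 1278, W(21) = 1873.

W(n) = W(n-1) + W(n-3), with W(i) = 1 for 0 ≤ i < 3; W(21) = 1873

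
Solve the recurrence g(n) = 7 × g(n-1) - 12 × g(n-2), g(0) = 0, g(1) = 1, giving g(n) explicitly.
Recurrence: g(n) = 7 × g(n-1) - 12 × g(n-2), initial: g(0) = 0, g(1) = 1.
Characteristic equation: r² - 7r + 12 = 0, which factors as (r - 4)(r - 3) = 0, so r = 4, 3. General solution g(n) = A·4ⁿ + B·3ⁿ. From g(0) = 0: A + B = 0. From g(1) = 1: 4A + 3B = 1. Solving gives A = 1, B = -1.

g(n) = 4ⁿ - 3ⁿ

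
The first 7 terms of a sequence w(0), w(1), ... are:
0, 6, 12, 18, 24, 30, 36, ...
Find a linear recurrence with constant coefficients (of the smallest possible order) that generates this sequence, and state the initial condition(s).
Look for the lowest-order linear relation among consecutive terms.
Observation: consecutive differences are constant (= 6).
Check at n=2: 1·6 + 6 = 12. ✓

w(n) = w(n-1) + 6, w(0) = 0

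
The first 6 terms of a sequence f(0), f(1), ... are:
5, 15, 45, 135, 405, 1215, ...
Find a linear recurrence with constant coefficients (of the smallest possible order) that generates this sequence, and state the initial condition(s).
Look for the lowest-order linear relation among consecutive terms.
Observation: each term is 3× the previous.
Check at n=2: 3·15 = 45. ✓

f(n) = 3 × f(n-1), f(0) = 5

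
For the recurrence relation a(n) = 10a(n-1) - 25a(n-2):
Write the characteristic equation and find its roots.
Substitute a(n) = rⁿ and divide through by rⁿ⁻²: r² - 10r + 25 = 0
Factor: (r - 5)² = 0, so r = 5 (double root).
General solution: a(n) = (A + Bn)·5ⁿ

Characteristic: r² - 10r + 25 = 0, Roots: r = 5 (double root)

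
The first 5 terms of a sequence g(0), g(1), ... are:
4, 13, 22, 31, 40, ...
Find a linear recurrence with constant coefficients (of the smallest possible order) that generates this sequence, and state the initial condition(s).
Look for the lowest-order linear relation among consecutive terms.
Observation: consecutive differences are constant (= 9).
Check at n=2: 1·13 + 9 = 22. ✓

g(n) = g(n-1) + 9, g(0) = 4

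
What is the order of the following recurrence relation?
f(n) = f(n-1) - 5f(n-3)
The order is the largest lag k for which f(n-k) appears. Here the deepest term is f(n-3), so the order is 3.

Order 3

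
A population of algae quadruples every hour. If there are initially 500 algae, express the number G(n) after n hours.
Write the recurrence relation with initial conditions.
Each hour multiplies the count by 4, so the count after n hours depends only on the count after n-1 hours: G(n) = 4 × G(n-1). The starting count gives G(0) = 500.
Unrolling n times gives the closed form G(n) = 500 × 4ⁿ.

G(n) = 4 × G(n-1), G(0) = 500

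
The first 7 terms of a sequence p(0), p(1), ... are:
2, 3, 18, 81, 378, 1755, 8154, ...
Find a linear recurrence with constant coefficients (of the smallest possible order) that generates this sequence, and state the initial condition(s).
Look for the lowest-order linear relation among consecutive terms.
Observation: p(n) - 4·p(n-1) - (3)·p(n-2) = 0 holds for the shown terms, and no order-1 relation p(n) = α·p(n-1) + β fits.
Check at n=3: 4·18 + (3)·3 = 81. ✓

p(n) = 4p(n-1) + 3p(n-2), p(0) = 2, p(1) = 3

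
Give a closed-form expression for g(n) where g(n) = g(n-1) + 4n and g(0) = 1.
Recurrence: g(n) = g(n-1) + 4n, initial: g(0) = 1.
Telescoping: g(n) = g(0) + 4·Σᵢ₌₁ⁿ i = 1 + 4·n(n+1)/2.

g(n) = 4·n(n+1)/2 + 1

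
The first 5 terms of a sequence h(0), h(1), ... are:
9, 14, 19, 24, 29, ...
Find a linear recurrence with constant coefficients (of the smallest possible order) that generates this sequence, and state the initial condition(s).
Look for the lowest-order linear relation among consecutive terms.
Observation: consecutive differences are constant (= 5).
Check at n=2: 1·14 + 5 = 19. ✓

h(n) = h(n-1) + 5, h(0) = 9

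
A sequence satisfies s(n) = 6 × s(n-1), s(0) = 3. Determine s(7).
Computing step by step:
s(0) = 3
s(1) = 6 × 3 = 18
s(2) = 6 × 18 = 108
s(3) = 6 × 108 = 648
s(4) = 6 × 648 = 3888
s(5) = 6 × 3888 = 23328
s(6) = 6 × 23328 = 139968
s(7) = 6 × 139968 = 839808

839808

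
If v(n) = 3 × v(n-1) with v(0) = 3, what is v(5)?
Computing step by step:
v(0) = 3
v(1) = 3 × 3 = 9
v(2) = 3 × 9 = 27
v(3) = 3 × 27 = 81
v(4) = 3 × 81 = 243
v(5) = 3 × 243 = 729

729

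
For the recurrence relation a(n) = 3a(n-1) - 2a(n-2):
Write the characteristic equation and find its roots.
Substitute a(n) = rⁿ and divide through by rⁿ⁻²: r² - 3r + 2 = 0
Factor: (r - 1)(r - 2) = 0, so r = 1, 2.
General solution: a(n) = A·1ⁿ + B·2ⁿ

Characteristic: r² - 3r + 2 = 0, Roots: r = 1, 2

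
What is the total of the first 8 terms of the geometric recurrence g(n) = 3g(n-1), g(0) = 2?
Computing the sequence terms: 2, 6, 18, 54, 162, 486, 1458, 4374
Adding these values together:

6560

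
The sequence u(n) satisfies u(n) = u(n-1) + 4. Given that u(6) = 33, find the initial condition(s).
u(6) = u(0) + 6·4, so u(0) = 33 - 24 = 9.

u(0) = 9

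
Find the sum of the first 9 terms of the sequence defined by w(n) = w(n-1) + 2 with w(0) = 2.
Computing the sequence terms: 2, 4, 6, 8, 10, 12, 14, 16, 18
Adding these values together:

90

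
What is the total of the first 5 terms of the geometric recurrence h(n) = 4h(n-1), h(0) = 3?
Computing the sequence terms: 3, 12, 48, 192, 768
Adding these values together:

1023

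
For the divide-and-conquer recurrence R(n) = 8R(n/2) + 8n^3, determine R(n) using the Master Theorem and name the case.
Master Theorem template: R(n) = a·R(n/b) + f(n).
Here: a=8, b=2, f(n)=8n^3
Compute log_b(a) = log_2(8) = 3.
f(n) = 8n^3 = Θ(n^3). Case 2: R(n) = Θ(n^3 log n).

Case 2: R(n) = Θ(n^3 log n)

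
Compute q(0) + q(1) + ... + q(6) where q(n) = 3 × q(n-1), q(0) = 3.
Computing the sequence terms: 3, 9, 27, 81, 243, 729, 2187
Adding these values together:

3279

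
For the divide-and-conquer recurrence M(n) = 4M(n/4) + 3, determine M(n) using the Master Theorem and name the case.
Master Theorem template: M(n) = a·M(n/b) + f(n).
Here: a=4, b=4, f(n)=3
Compute log_b(a) = log_4(4) = 1.
f(n) = 3 = O(n^(1-ε)) with ε = 1. Case 1: M(n) = Θ(n^log_b(a)) = Θ(n).

Case 1: M(n) = Θ(n)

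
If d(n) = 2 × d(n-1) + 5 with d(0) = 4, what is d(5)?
Computing step by step:
d(0) = 4
d(1) = 2 × 4 + 5 = 13
d(2) = 2 × 13 + 5 = 31
d(3) = 2 × 31 + 5 = 67
d(4) = 2 × 67 + 5 = 139
d(5) = 2 × 139 + 5 = 283

283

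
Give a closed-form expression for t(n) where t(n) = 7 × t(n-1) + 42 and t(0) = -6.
Recurrence: t(n) = 7 × t(n-1) + 42, initial: t(0) = -6.
Try t(n) = A·7ⁿ + C. Substituting: A·7ⁿ + C = 7(A·7ⁿ⁻¹ + C) + 42 = A·7ⁿ + 7C + 42, so C = 7C + 42, giving C = -7. Then t(0) = A - 7 = -6 gives A = 1.

t(n) = 7ⁿ - 7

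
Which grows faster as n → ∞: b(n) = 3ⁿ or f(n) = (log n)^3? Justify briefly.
Comparing growth rates:
Growth-rate hierarchy: log n ≺ any polynomial ≺ any exponential cⁿ (c>1) ≺ n! ≺ nⁿ.
exponential base 3 dominates polylogarithmic (log n)^3 asymptotically.

b(n) grows faster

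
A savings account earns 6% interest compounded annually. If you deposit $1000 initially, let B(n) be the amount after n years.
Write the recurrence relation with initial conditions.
Each year the balance grows by 6%, i.e. is multiplied by 1 + 6/100 = 1.06, so B(n) = 1.06 × B(n-1). The initial deposit gives B(0) = 1000.
Unrolling gives the closed form B(n) = 1000 × (1.06)ⁿ.

B(n) = 1.06 × B(n-1), B(0) = 1000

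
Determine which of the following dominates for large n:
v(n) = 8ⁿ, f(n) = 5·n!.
Comparing growth rates:
Growth-rate hierarchy: log n ≺ any polynomial ≺ any exponential cⁿ (c>1) ≺ n! ≺ nⁿ.
factorial dominates exponential base 8 asymptotically.

f(n) grows faster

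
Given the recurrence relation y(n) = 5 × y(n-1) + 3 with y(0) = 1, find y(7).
Computing step by step:
y(0) = 1
y(1) = 5 × 1 + 3 = 8
y(2) = 5 × 8 + 3 = 43
y(3) = 5 × 43 + 3 = 218
y(4) = 5 × 218 + 3 = 1093
y(5) = 5 × 1093 + 3 = 5468
y(6) = 5 × 5468 + 3 = 27343
y(7) = 5 × 27343 + 3 = 136718

136718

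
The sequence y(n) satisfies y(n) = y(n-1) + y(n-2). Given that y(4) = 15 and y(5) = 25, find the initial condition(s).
Work backwards using y(k) = y(k+2) - y(k+1):
y(3) = y(5) - y(4) = 25 - 15 = 10
y(2) = y(4) - y(3) = 15 - 10 = 5
y(1) = y(3) - y(2) = 10 - 5 = 5
y(0) = y(2) - y(1) = 5 - 5 = 0

y(0) = 0, y(1) = 5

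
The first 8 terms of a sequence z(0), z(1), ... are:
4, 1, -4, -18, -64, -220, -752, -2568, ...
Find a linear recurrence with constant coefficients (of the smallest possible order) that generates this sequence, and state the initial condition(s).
Look for the lowest-order linear relation among consecutive terms.
Observation: z(n) - 4·z(n-1) - (-2)·z(n-2) = 0 holds for the shown terms, and no order-1 relation z(n) = α·z(n-1) + β fits.
Check at n=3: 4·-4 + (-2)·1 = -18. ✓

z(n) = 4z(n-1) - 2z(n-2), z(0) = 4, z(1) = 1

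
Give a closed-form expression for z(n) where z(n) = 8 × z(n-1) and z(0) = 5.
Recurrence: z(n) = 8 × z(n-1), initial: z(0) = 5.
Each term is 8 times the previous, so this is geometric with ratio 8. After n steps: z(n) = z(0)·8ⁿ = 5·8ⁿ.

z(n) = 5·8ⁿ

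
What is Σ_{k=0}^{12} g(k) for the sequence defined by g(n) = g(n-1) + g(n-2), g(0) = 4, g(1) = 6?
Computing the sequence terms: 4, 6, 10, 16, 26, 42, 68, 110, 178, 288, 466, 754, 1220
Adding these values together:

3188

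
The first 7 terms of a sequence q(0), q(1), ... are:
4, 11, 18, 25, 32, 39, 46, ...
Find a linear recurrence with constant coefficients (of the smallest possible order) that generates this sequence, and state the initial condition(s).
Look for the lowest-order linear relation among consecutive terms.
Observation: consecutive differences are constant (= 7).
Check at n=2: 1·11 + 7 = 18. ✓

q(n) = q(n-1) + 7, q(0) = 4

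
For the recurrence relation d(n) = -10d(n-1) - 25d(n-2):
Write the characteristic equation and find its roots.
Substitute d(n) = rⁿ and divide through by rⁿ⁻²: r² + 10r + 25 = 0
Factor: (r + 5)² = 0, so r = -5 (double root).
General solution: d(n) = (A + Bn)·(-5)ⁿ

Characteristic: r² + 10r + 25 = 0, Roots: r = -5 (double root)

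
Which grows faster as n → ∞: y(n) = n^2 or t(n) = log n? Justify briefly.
Comparing growth rates:
Growth-rate hierarchy: log n ≺ any polynomial ≺ any exponential cⁿ (c>1) ≺ n! ≺ nⁿ.
polynomial degree 2 dominates logarithmic asymptotically.

y(n) grows faster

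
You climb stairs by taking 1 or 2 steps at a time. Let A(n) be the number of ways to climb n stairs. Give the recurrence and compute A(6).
Condition on the size of the last step (1 to 2): before it there were n-1, …, n-2 stairs climbed, and these cases are disjoint, so A(n) = A(n-1) + A(n-2) (Fibonacci-type sequence).
Initial conditions by direct count (compositions of i into parts ≤ 2): A(1) = 1; A(2) = 2.
Iterating the recurrence: A(3) = 3, A(4) = 5, A(5) = 8, A(6) = 13.

A(n) = A(n-1) + A(n-2), A(1) = 1, A(2) = 2; A(6) = 13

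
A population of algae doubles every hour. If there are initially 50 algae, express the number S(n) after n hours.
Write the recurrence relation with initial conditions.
Each hour multiplies the count by 2, so the count after n hours depends only on the count after n-1 hours: S(n) = 2 × S(n-1). The starting count gives S(0) = 50.
Unrolling n times gives the closed form S(n) = 50 × 2ⁿ.

S(n) = 2 × S(n-1), S(0) = 50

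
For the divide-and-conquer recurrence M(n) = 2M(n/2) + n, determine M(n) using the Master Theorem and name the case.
Master Theorem template: M(n) = a·M(n/b) + f(n).
Here: a=2, b=2, f(n)=n
Compute log_b(a) = log_2(2) = 1.
f(n) = n = Θ(n). Case 2: M(n) = Θ(n log n).

Case 2: M(n) = Θ(n log n)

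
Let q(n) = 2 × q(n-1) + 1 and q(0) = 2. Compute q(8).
Computing step by step:
q(0) = 2
q(1) = 2 × 2 + 1 = 5
q(2) = 2 × 5 + 1 = 11
q(3) = 2 × 11 + 1 = 23
q(4) = 2 × 23 + 1 = 47
q(5) = 2 × 47 + 1 = 95
q(6) = 2 × 95 + 1 = 191
q(7) = 2 × 191 + 1 = 383
q(8) = 2 × 383 + 1 = 767

767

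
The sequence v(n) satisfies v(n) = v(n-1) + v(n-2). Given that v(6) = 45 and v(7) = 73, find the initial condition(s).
Work backwards using v(k) = v(k+2) - v(k+1):
v(5) = v(7) - v(6) = 73 - 45 = 28
v(4) = v(6) - v(5) = 45 - 28 = 17
v(3) = v(5) - v(4) = 28 - 17 = 11
v(2) = v(4) - v(3) = 17 - 11 = 6
v(1) = v(3) - v(2) = 11 - 6 = 5
v(0) = v(2) - v(1) = 6 - 5 = 1

v(0) = 1, v(1) = 5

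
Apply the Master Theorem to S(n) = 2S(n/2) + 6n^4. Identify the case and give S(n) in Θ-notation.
Master Theorem template: S(n) = a·S(n/b) + f(n).
Here: a=2, b=2, f(n)=6n^4
Compute log_b(a) = log_2(2) = 1.
f(n) = 6n^4 = Ω(n^(1+ε)) with ε = 3, and the regularity condition holds (a·f(n/b) = (a/b^4)·f(n) with a/b^4 = 2^-3 < 1). Case 3: S(n) = Θ(f(n)) = Θ(n^4).

Case 3: S(n) = Θ(n^4)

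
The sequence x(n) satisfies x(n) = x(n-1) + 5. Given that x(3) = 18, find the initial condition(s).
x(3) = x(0) + 3·5, so x(0) = 18 - 15 = 3.

x(0) = 3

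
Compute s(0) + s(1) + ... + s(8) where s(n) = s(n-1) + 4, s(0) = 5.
Computing the sequence terms: 5, 9, 13, 17, 21, 25, 29, 33, 37
Adding these values together:

189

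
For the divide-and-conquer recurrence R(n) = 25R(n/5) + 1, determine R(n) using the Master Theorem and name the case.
Master Theorem template: R(n) = a·R(n/b) + f(n).
Here: a=25, b=5, f(n)=1
Compute log_b(a) = log_5(25) = 2.
f(n) = 1 = O(n^(2-ε)) with ε = 2. Case 1: R(n) = Θ(n^log_b(a)) = Θ(n^2).

Case 1: R(n) = Θ(n^2)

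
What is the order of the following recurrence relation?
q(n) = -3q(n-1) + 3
The order is the largest lag k for which q(n-k) appears. Here the deepest term is q(n-1) (the 3 term is non-homogeneous and does not affect the order), so the order is 1.

Order 1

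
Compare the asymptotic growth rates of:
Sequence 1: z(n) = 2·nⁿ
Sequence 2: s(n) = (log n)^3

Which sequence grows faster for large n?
Comparing growth rates:
Growth-rate hierarchy: log n ≺ any polynomial ≺ any exponential cⁿ (c>1) ≺ n! ≺ nⁿ.
super-exponential nⁿ dominates polylogarithmic (log n)^3 asymptotically.

z(n) grows faster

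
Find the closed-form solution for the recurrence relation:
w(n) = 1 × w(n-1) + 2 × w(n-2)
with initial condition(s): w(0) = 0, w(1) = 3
Recurrence: w(n) = 1 × w(n-1) + 2 × w(n-2), initial: w(0) = 0, w(1) = 3.
Characteristic equation: r² - 1r - 2 = 0, which factors as (r - 2)(r + 1) = 0, so r = 2, -1. General solution w(n) = A·2ⁿ + B·(-1)ⁿ. From w(0) = 0: A + B = 0. From w(1) = 3: 2A - 1B = 3. Solving gives A = 1, B = -1.

w(n) = 2ⁿ - (-1)ⁿ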